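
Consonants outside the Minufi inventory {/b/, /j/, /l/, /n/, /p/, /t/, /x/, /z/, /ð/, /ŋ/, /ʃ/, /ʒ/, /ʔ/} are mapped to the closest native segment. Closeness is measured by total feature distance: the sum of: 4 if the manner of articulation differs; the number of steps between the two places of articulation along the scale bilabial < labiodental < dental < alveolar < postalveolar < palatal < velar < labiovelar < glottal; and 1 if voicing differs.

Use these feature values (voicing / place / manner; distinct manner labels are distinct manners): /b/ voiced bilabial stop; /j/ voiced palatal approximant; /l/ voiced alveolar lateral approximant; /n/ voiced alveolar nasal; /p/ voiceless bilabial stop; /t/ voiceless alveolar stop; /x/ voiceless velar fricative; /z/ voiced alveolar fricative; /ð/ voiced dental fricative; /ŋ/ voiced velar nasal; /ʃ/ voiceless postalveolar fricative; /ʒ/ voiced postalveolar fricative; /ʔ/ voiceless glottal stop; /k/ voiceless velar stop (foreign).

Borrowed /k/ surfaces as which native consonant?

ʔ

/ʔ/ is closest: same manner (stop), place distance 2 (velar→glottal), same voicing; total 2. Next closest is /t/ at distance 3.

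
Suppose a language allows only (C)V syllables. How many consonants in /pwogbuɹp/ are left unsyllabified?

Syllabifying with onset maximization leaves /p/, /g/, /ɹ/, /p/ stranded (no codas are permitted; onsets are limited to one consonant).

4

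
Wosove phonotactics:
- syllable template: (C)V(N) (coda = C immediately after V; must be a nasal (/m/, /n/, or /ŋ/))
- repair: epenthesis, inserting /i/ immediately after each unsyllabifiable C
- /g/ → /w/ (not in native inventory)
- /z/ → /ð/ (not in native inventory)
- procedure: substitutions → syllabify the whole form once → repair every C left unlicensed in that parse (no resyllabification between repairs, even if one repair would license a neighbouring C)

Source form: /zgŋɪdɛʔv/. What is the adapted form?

ðiwiŋɪdɛʔivi

Substitution: /z/ → /ð/, /g/ → /w/, giving /ðwŋɪdɛʔv/.
Under (C)V(N), the unsyllabifiable consonants are /ð/, /w/, /ʔ/, /v/ (only a nasal (/m/, /n/, or /ŋ/) is licensed in coda position; onsets are limited to one consonant).
Epenthesis after each stranded consonant: /ð/ → /ði/, /w/ → /wi/, /ʔ/ → /ʔi/, /v/ → /vi/.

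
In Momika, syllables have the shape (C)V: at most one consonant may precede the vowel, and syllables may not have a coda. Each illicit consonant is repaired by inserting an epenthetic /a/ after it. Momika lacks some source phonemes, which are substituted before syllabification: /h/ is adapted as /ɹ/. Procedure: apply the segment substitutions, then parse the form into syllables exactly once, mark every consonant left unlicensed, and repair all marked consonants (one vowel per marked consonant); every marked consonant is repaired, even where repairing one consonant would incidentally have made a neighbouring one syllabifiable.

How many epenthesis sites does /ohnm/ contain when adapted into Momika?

After substitution the input is /oɹnm/.
The unsyllabifiable consonants are /ɹ/, /n/, /m/; each receives one epenthetic vowel.

3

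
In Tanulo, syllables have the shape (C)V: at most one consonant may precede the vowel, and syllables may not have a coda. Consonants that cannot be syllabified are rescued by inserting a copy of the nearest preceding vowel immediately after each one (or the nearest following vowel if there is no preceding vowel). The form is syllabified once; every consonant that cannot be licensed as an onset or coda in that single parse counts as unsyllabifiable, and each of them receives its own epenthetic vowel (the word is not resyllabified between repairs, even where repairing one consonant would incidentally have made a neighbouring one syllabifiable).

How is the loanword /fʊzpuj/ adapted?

fʊzʊpuju

Under (C)V, the unsyllabifiable consonants are /z/, /j/ (no codas are permitted; onsets are limited to one consonant).
Inserting the epenthetic vowel yields /z/ → /zʊ/, /j/ → /ju/.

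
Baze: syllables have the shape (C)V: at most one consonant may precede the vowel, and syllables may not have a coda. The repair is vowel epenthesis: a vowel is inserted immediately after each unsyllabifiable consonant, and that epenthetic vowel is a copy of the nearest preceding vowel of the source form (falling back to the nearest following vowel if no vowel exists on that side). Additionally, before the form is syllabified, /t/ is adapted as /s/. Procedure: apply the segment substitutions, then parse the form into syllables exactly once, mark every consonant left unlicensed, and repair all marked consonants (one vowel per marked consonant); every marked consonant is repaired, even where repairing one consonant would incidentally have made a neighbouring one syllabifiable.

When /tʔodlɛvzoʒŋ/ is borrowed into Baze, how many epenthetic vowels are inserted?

After substitution the input is /sʔodlɛvzoʒŋ/.
The unsyllabifiable consonants are /s/, /d/, /v/, /ʒ/, /ŋ/; each receives one epenthetic vowel.

5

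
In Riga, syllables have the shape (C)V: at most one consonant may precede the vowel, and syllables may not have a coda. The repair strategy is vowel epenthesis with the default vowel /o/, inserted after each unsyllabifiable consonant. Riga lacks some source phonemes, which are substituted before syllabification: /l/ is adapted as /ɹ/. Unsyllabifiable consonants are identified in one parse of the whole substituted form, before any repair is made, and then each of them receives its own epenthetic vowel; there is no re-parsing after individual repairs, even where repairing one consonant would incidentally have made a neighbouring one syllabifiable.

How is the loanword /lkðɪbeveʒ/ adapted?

Substitution: /l/ → /ɹ/, giving /ɹkðɪbeveʒ/.
The consonants /ɹ/, /k/, /ʒ/ cannot be parsed into a legal (C)V syllable (no codas are permitted; onsets are limited to one consonant).
Each unlicensed consonant becomes the onset of a new syllable: /ɹ/ → /ɹo/, /k/ → /ko/, /ʒ/ → /ʒo/.

ɹokoðɪbeveʒo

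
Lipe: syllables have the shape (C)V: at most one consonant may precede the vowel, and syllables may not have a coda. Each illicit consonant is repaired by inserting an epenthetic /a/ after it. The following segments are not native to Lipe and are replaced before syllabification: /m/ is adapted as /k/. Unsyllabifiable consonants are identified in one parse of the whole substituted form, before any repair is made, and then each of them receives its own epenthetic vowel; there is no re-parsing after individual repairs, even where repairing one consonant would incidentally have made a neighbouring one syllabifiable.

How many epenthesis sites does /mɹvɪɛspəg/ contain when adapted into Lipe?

After substitution the input is /kɹvɪɛspəg/.
The unsyllabifiable consonants are /k/, /ɹ/, /s/, /g/; each receives one epenthetic vowel.

4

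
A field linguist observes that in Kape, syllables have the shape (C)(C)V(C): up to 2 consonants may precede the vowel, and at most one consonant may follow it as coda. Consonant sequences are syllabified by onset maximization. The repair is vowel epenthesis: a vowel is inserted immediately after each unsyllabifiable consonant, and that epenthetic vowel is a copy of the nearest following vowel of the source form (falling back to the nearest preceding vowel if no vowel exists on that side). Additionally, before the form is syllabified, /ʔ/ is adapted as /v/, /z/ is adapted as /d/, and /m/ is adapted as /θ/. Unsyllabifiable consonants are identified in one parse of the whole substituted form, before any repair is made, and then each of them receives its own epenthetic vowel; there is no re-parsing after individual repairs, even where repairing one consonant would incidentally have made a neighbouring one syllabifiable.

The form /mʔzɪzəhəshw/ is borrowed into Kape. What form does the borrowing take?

Substitution: /m/ → /θ/, /ʔ/ → /v/, /z/ → /d/, giving /θvdɪdəhəshw/.
Under (C)(C)V(C), the unsyllabifiable consonants are /θ/, /h/, /w/ (at most one coda consonant is licensed; onsets may contain at most 2 consonants).
Epenthesis after each stranded consonant: /θ/ → /θɪ/, /h/ → /hə/, /w/ → /wə/.

θɪvdɪdəhəshəwə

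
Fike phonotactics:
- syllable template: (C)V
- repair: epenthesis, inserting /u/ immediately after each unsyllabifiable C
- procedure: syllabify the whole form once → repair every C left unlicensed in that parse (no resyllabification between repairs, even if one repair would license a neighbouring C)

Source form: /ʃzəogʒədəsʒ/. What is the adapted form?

The consonants /ʃ/, /g/, /s/, /ʒ/ cannot be parsed into a legal (C)V syllable (no codas are permitted; onsets are limited to one consonant).
Each unlicensed consonant becomes the onset of a new syllable: /ʃ/ → /ʃu/, /g/ → /gu/, /s/ → /su/, /ʒ/ → /ʒu/.

ʃuzəoguʒədəsuʒu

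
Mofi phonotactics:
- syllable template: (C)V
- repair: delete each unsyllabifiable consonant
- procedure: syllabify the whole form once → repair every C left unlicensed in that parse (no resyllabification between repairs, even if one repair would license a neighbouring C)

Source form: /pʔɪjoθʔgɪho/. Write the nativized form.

Under (C)V, the unsyllabifiable consonants are /p/, /θ/, /ʔ/ (no codas are permitted; onsets are limited to one consonant).
Deleting the stranded consonants removes /p/, /θ/, /ʔ/.

ʔɪjogɪho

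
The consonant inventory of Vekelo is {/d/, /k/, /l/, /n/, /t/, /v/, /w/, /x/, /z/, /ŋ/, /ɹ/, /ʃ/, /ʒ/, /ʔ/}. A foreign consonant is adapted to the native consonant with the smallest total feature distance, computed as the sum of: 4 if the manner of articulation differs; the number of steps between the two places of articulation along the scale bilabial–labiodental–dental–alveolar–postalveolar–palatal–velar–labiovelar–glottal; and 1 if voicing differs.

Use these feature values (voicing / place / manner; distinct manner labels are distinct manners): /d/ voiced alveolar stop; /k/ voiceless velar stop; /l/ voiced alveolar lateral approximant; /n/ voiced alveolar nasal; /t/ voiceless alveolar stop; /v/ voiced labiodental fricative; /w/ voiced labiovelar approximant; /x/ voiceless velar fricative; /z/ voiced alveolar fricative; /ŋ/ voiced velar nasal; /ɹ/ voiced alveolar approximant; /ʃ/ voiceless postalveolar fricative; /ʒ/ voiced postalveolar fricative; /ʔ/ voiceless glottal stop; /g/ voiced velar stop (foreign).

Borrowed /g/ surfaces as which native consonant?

k

/k/ is closest: same manner (stop), place distance 0 (velar→velar), voicing differs (+1); total 1. Next closest is /d/ at distance 3.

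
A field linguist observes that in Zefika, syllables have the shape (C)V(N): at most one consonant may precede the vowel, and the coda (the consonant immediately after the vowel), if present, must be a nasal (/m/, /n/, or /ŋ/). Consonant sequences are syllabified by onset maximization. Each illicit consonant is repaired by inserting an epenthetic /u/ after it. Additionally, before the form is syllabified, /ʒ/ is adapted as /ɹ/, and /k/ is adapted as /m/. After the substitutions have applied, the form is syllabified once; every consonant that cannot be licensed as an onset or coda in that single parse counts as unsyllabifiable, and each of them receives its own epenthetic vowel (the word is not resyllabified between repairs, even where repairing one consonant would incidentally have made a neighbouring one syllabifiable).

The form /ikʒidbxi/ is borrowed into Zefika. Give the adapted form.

Substitution: /k/ → /m/, /ʒ/ → /ɹ/, giving /imɹidbxi/.
Syllabifying with onset maximization leaves /d/, /b/ stranded (only a nasal (/m/, /n/, or /ŋ/) is licensed in coda position; onsets are limited to one consonant).
Epenthesis after each stranded consonant: /d/ → /du/, /b/ → /bu/.

imɹidubuxi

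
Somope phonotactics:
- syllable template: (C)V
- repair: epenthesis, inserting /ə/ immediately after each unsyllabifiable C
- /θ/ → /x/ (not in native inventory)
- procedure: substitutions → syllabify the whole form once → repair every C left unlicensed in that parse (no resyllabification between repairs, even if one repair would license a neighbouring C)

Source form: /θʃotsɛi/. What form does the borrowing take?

xəʃotəsɛi

Substitution: /θ/ → /x/, giving /xʃotsɛi/.
Under (C)V, the unsyllabifiable consonants are /x/, /t/ (no codas are permitted; onsets are limited to one consonant).
Each unlicensed consonant becomes the onset of a new syllable: /x/ → /xə/, /t/ → /tə/.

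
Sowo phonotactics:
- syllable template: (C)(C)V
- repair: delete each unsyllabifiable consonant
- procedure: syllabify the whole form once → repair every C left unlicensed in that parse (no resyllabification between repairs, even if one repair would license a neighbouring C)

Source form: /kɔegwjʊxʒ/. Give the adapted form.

Syllabifying with onset maximization leaves /g/, /x/, /ʒ/ stranded (no codas are permitted; onsets may contain at most 2 consonants).
Each unlicensed consonant is deleted: /g/, /x/, /ʒ/.

kɔewjʊ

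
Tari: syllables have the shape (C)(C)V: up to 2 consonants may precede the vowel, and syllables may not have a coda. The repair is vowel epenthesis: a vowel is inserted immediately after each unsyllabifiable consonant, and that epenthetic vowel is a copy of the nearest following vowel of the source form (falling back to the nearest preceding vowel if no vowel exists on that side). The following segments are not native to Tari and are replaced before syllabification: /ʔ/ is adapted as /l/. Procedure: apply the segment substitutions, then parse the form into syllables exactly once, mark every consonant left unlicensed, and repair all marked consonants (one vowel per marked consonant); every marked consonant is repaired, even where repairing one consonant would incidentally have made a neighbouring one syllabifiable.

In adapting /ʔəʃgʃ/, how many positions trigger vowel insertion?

3

After substitution the input is /ləʃgʃ/.
The unsyllabifiable consonants are /ʃ/, /g/, /ʃ/; each receives one epenthetic vowel.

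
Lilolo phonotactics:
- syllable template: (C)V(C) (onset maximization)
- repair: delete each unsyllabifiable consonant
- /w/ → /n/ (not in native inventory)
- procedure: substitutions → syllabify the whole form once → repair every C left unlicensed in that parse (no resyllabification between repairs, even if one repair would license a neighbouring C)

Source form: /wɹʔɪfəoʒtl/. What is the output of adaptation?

ʔɪfəoʒ

Substitution: /w/ → /n/, giving /nɹʔɪfəoʒtl/.
Syllabifying with onset maximization leaves /n/, /ɹ/, /t/, /l/ stranded (at most one coda consonant is licensed; onsets are limited to one consonant).
Each unlicensed consonant is deleted: /n/, /ɹ/, /t/, /l/.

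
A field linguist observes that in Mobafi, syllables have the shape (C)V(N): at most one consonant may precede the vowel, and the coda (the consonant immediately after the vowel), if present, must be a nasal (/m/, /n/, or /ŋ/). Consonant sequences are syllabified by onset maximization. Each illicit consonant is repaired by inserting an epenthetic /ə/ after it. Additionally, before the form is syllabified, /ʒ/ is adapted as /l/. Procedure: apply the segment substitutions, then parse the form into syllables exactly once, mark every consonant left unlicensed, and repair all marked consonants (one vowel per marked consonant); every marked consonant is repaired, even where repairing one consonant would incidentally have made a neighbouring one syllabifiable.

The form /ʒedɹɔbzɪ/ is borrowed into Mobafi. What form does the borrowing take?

ledəɹɔbəzɪ

Substitution: /ʒ/ → /l/, giving /ledɹɔbzɪ/.
Syllabifying with onset maximization leaves /d/, /b/ stranded (only a nasal (/m/, /n/, or /ŋ/) is licensed in coda position; onsets are limited to one consonant).
Each unlicensed consonant becomes the onset of a new syllable: /d/ → /də/, /b/ → /bə/.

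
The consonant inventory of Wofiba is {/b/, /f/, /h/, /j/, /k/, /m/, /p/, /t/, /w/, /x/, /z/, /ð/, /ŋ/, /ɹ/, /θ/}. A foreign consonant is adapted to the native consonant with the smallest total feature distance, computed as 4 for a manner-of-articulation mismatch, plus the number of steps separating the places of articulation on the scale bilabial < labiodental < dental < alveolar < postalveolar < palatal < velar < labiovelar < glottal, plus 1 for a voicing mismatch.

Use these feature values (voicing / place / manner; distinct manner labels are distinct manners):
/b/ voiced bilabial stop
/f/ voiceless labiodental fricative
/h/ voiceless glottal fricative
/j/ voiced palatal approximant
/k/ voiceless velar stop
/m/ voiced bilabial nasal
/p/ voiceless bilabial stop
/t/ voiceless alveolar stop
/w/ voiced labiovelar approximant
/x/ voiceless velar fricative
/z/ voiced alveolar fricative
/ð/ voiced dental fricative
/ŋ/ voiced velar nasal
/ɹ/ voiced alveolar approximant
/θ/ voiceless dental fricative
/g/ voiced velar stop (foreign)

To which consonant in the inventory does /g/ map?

/k/ is closest: same manner (stop), place distance 0 (velar→velar), voicing differs (+1); total 1. Next closest is /t/ at distance 4.

k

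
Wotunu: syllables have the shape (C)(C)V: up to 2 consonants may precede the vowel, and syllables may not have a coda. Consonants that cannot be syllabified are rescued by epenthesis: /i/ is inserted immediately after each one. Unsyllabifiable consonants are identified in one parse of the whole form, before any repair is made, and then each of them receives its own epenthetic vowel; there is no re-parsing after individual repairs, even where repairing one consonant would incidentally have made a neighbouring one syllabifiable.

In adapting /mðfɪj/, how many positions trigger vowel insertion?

2

The unsyllabifiable consonants are /m/, /j/; each receives one epenthetic vowel.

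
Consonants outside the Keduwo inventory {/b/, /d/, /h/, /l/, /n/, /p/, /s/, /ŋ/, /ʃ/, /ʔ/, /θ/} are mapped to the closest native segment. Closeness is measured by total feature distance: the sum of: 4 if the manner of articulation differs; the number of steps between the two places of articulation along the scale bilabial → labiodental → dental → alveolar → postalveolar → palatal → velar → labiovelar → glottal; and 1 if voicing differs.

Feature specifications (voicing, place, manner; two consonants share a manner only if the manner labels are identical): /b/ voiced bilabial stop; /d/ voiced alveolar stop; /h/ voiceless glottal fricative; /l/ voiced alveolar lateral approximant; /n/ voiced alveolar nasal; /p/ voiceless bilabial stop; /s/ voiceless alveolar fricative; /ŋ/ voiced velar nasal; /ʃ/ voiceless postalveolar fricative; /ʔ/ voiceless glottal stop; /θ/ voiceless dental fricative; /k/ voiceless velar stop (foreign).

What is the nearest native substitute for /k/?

/ʔ/ is closest: same manner (stop), place distance 2 (velar→glottal), same voicing; total 2. Next closest is /d/ at distance 4.

ʔ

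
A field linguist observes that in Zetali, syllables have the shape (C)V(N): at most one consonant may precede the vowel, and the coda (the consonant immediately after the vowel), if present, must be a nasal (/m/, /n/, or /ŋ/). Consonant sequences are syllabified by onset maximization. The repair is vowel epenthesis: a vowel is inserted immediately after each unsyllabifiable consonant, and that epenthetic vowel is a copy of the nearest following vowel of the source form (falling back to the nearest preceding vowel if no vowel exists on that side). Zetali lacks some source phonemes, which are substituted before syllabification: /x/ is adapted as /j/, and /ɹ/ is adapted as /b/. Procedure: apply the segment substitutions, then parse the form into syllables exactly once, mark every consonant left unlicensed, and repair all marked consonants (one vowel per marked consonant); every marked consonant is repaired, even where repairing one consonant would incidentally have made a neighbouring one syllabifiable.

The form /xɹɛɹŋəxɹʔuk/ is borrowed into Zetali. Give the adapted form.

Substitution: /x/ → /j/, /ɹ/ → /b/, giving /jbɛbŋəjbʔuk/.
Syllabifying with onset maximization leaves /j/, /b/, /j/, /b/, /k/ stranded (only a nasal (/m/, /n/, or /ŋ/) is licensed in coda position; onsets are limited to one consonant).
Each unlicensed consonant becomes the onset of a new syllable: /j/ → /jɛ/, /b/ → /bə/, /j/ → /ju/, /b/ → /bu/, /k/ → /ku/.

jɛbɛbəŋəjubuʔuku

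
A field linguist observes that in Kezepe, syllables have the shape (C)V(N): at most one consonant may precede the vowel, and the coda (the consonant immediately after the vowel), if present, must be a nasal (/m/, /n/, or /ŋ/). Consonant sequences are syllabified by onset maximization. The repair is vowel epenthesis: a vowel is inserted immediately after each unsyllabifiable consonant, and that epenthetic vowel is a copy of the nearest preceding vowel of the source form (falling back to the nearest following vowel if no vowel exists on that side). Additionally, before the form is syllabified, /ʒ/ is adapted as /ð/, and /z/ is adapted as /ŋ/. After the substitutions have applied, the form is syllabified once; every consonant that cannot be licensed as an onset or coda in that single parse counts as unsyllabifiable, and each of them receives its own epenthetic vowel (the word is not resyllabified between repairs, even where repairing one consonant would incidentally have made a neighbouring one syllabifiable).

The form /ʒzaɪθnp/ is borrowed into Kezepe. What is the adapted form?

ðaŋaɪθɪnɪpɪ

Substitution: /ʒ/ → /ð/, /z/ → /ŋ/, giving /ðŋaɪθnp/.
Under (C)V(N), the unsyllabifiable consonants are /ð/, /θ/, /n/, /p/ (only a nasal (/m/, /n/, or /ŋ/) is licensed in coda position; onsets are limited to one consonant).
Each unlicensed consonant becomes the onset of a new syllable: /ð/ → /ða/, /θ/ → /θɪ/, /n/ → /nɪ/, /p/ → /pɪ/.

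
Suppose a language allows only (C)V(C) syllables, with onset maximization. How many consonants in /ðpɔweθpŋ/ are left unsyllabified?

3

Under (C)V(C), the unsyllabifiable consonants are /ð/, /p/, /ŋ/ (at most one coda consonant is licensed; onsets are limited to one consonant).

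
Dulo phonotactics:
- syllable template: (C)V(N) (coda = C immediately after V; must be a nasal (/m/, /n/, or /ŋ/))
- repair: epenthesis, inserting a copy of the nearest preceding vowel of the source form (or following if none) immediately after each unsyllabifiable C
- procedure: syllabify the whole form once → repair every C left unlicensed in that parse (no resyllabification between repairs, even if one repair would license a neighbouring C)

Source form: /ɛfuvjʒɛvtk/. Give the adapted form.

Under (C)V(N), the unsyllabifiable consonants are /v/, /j/, /v/, /t/, /k/ (only a nasal (/m/, /n/, or /ŋ/) is licensed in coda position; onsets are limited to one consonant).
Each unlicensed consonant becomes the onset of a new syllable: /v/ → /vu/, /j/ → /ju/, /v/ → /vɛ/, /t/ → /tɛ/, /k/ → /kɛ/.

ɛfuvujuʒɛvɛtɛkɛ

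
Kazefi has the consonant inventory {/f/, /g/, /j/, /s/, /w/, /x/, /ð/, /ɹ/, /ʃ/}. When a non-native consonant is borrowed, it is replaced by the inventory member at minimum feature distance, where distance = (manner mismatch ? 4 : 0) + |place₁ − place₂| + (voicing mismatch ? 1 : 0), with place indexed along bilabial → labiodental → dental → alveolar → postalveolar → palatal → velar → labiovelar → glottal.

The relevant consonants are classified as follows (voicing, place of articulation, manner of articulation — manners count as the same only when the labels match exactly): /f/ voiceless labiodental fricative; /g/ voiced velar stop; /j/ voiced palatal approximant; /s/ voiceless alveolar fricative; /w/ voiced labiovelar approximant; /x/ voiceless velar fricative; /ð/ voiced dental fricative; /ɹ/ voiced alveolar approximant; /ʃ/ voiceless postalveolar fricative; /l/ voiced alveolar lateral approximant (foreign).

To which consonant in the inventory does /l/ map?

/ɹ/ is closest: manner differs (lateral approximant→approximant, +4), place distance 0 (alveolar→alveolar), same voicing; total 4. Next closest is /s/ at distance 5.

ɹ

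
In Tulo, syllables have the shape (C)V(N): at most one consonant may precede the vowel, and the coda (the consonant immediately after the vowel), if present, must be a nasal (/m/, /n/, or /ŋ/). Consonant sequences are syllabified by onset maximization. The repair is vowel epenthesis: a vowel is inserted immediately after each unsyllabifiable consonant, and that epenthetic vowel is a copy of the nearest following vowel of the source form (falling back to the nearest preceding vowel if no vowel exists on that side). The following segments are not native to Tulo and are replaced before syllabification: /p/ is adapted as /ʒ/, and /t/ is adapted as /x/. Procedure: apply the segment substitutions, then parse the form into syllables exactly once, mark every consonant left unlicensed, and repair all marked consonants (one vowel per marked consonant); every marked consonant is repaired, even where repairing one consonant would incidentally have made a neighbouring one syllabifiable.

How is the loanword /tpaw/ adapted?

Substitution: /t/ → /x/, /p/ → /ʒ/, giving /xʒaw/.
The consonants /x/, /w/ cannot be parsed into a legal (C)V(N) syllable (only a nasal (/m/, /n/, or /ŋ/) is licensed in coda position; onsets are limited to one consonant).
Inserting the epenthetic vowel yields /x/ → /xa/, /w/ → /wa/.

xaʒawa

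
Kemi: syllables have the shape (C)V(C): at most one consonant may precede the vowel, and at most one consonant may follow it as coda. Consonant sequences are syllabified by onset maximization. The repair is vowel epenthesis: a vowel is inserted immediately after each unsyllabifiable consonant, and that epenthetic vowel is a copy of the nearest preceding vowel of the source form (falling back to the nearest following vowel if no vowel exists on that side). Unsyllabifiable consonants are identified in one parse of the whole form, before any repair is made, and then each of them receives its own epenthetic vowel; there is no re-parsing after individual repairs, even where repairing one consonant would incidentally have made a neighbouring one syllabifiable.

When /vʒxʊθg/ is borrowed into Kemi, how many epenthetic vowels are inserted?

3

The unsyllabifiable consonants are /v/, /ʒ/, /g/; each receives one epenthetic vowel.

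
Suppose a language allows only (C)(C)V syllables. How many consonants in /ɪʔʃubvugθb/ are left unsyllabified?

Under (C)(C)V, the unsyllabifiable consonants are /g/, /θ/, /b/ (no codas are permitted; onsets may contain at most 2 consonants).

3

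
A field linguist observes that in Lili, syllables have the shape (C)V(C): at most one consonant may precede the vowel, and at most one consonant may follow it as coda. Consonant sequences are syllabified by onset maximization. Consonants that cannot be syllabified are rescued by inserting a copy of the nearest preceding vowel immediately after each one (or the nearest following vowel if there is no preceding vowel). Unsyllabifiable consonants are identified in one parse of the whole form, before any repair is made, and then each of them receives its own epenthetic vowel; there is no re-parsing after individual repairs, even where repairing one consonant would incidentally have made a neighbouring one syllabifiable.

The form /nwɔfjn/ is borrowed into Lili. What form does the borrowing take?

The consonants /n/, /j/, /n/ cannot be parsed into a legal (C)V(C) syllable (at most one coda consonant is licensed; onsets are limited to one consonant).
Each unlicensed consonant becomes the onset of a new syllable: /n/ → /nɔ/, /j/ → /jɔ/, /n/ → /nɔ/.

nɔwɔfjɔnɔ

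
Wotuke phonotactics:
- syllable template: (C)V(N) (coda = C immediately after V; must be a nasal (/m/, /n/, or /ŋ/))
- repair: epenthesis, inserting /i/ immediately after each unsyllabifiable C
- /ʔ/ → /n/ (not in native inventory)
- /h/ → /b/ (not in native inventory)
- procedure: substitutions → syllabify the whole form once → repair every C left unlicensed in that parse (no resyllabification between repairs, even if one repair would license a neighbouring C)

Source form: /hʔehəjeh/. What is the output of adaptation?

binebəjebi

Substitution: /h/ → /b/, /ʔ/ → /n/, giving /bnebəjeb/.
Syllabifying with onset maximization leaves /b/, /b/ stranded (only a nasal (/m/, /n/, or /ŋ/) is licensed in coda position; onsets are limited to one consonant).
Inserting the epenthetic vowel yields /b/ → /bi/, /b/ → /bi/.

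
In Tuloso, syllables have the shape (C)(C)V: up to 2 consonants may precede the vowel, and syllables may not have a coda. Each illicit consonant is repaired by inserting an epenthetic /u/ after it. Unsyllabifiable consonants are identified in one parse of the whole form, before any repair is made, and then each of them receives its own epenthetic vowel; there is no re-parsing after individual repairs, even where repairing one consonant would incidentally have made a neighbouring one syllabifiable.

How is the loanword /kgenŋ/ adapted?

kgenuŋu

Under (C)(C)V, the unsyllabifiable consonants are /n/, /ŋ/ (no codas are permitted; onsets may contain at most 2 consonants).
Each unlicensed consonant becomes the onset of a new syllable: /n/ → /nu/, /ŋ/ → /ŋu/.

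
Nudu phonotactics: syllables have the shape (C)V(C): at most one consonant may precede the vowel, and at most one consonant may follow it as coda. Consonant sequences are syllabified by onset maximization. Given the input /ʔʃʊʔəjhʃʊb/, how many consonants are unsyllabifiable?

The consonants /ʔ/, /h/ cannot be parsed into a legal (C)V(C) syllable (at most one coda consonant is licensed; onsets are limited to one consonant).

2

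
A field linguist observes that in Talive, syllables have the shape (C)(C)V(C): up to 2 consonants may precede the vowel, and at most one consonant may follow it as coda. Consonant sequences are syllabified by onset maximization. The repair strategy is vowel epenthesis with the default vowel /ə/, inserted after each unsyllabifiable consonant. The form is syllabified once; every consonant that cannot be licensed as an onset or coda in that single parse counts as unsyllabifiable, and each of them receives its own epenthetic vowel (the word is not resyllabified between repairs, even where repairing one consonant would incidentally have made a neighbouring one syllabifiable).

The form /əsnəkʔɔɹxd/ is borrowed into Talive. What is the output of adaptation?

Syllabifying with onset maximization leaves /x/, /d/ stranded (at most one coda consonant is licensed; onsets may contain at most 2 consonants).
Each unlicensed consonant becomes the onset of a new syllable: /x/ → /xə/, /d/ → /də/.

əsnəkʔɔɹxədə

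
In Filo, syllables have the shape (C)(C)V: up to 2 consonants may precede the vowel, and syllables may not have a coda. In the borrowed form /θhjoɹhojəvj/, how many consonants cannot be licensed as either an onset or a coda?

3

Under (C)(C)V, the unsyllabifiable consonants are /θ/, /v/, /j/ (no codas are permitted; onsets may contain at most 2 consonants).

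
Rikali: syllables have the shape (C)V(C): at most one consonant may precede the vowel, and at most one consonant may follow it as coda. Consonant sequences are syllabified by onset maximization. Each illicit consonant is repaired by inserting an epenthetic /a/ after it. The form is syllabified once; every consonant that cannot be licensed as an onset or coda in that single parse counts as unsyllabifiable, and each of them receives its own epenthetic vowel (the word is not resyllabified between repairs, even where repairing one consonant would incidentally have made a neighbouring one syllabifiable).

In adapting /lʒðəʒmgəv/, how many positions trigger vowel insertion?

The unsyllabifiable consonants are /l/, /ʒ/, /m/; each receives one epenthetic vowel.

3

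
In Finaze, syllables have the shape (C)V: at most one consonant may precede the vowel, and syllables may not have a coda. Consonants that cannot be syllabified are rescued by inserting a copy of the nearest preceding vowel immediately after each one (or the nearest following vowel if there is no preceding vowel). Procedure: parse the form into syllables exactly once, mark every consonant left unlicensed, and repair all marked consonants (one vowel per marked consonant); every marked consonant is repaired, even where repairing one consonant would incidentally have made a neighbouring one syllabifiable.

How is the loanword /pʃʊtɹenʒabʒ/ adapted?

pʊʃʊtʊɹeneʒabaʒa

The consonants /p/, /t/, /n/, /b/, /ʒ/ cannot be parsed into a legal (C)V syllable (no codas are permitted; onsets are limited to one consonant).
Inserting the epenthetic vowel yields /p/ → /pʊ/, /t/ → /tʊ/, /n/ → /ne/, /b/ → /ba/, /ʒ/ → /ʒa/.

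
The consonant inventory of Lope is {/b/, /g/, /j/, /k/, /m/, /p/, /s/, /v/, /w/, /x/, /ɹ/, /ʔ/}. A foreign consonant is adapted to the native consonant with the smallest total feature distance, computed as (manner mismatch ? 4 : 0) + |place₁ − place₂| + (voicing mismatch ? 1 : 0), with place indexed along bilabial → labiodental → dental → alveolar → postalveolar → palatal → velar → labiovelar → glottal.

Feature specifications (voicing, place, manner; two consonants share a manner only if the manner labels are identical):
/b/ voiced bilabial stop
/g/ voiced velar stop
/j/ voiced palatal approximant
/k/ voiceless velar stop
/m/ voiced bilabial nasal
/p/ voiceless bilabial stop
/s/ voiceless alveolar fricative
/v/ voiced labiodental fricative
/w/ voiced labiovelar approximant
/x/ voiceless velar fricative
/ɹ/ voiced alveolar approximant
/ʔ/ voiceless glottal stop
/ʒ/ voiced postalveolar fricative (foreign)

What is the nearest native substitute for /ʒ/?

s

/s/ is closest: same manner (fricative), place distance 1 (postalveolar→alveolar), voicing differs (+1); total 2. Next closest is /v/ at distance 3.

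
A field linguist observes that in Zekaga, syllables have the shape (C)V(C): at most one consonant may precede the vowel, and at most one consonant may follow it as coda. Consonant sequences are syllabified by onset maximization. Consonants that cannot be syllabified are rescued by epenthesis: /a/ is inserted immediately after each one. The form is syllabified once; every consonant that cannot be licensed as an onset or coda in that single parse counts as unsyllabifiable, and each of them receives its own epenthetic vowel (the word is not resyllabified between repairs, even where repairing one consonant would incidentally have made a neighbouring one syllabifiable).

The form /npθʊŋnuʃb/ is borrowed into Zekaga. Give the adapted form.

Syllabifying with onset maximization leaves /n/, /p/, /b/ stranded (at most one coda consonant is licensed; onsets are limited to one consonant).
Each unlicensed consonant becomes the onset of a new syllable: /n/ → /na/, /p/ → /pa/, /b/ → /ba/.

napaθʊŋnuʃba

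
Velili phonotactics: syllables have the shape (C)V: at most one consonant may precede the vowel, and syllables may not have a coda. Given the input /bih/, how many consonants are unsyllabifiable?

Under (C)V, the unsyllabifiable consonants are /h/ (no codas are permitted; onsets are limited to one consonant).

1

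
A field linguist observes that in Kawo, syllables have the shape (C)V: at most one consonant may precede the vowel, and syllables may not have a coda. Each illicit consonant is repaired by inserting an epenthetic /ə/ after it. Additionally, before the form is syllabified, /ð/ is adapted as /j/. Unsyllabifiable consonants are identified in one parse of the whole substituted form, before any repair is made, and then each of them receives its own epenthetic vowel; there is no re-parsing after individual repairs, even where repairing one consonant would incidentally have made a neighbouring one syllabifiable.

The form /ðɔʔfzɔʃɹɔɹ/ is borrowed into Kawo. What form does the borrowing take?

Substitution: /ð/ → /j/, giving /jɔʔfzɔʃɹɔɹ/.
Under (C)V, the unsyllabifiable consonants are /ʔ/, /f/, /ʃ/, /ɹ/ (no codas are permitted; onsets are limited to one consonant).
Epenthesis after each stranded consonant: /ʔ/ → /ʔə/, /f/ → /fə/, /ʃ/ → /ʃə/, /ɹ/ → /ɹə/.

jɔʔəfəzɔʃəɹɔɹə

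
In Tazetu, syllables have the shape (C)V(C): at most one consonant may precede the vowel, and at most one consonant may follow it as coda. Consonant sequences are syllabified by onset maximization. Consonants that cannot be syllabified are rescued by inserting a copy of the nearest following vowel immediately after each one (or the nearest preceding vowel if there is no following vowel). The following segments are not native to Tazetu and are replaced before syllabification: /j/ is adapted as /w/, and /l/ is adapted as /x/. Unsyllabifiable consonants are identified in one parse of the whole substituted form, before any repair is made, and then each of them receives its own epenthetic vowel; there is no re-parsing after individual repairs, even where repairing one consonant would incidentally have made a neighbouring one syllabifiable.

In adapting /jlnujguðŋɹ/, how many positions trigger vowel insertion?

4

After substitution the input is /wxnuwguðŋɹ/.
The unsyllabifiable consonants are /w/, /x/, /ŋ/, /ɹ/; each receives one epenthetic vowel.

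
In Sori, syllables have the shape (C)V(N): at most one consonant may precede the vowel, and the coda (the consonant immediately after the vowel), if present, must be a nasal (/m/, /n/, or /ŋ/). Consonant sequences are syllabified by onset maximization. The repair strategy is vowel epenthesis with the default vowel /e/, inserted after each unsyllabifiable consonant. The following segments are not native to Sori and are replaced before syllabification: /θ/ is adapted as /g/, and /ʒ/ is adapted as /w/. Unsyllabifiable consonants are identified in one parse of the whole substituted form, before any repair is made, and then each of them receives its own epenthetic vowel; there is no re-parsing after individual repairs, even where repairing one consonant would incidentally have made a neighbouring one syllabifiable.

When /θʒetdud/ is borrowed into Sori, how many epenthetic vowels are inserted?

3

After substitution the input is /gwetdud/.
The unsyllabifiable consonants are /g/, /t/, /d/; each receives one epenthetic vowel.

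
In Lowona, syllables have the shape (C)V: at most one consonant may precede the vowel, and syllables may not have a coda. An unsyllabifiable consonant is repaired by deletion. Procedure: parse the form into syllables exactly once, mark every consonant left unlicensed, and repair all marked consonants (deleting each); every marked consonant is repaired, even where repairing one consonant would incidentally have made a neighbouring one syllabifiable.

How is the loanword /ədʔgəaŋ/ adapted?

əgəa

Syllabifying with onset maximization leaves /d/, /ʔ/, /ŋ/ stranded (no codas are permitted; onsets are limited to one consonant).
Deletion applies to /d/, /ʔ/, /ŋ/.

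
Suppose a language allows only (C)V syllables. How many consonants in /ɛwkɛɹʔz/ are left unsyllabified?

Syllabifying with onset maximization leaves /w/, /ɹ/, /ʔ/, /z/ stranded (no codas are permitted; onsets are limited to one consonant).

4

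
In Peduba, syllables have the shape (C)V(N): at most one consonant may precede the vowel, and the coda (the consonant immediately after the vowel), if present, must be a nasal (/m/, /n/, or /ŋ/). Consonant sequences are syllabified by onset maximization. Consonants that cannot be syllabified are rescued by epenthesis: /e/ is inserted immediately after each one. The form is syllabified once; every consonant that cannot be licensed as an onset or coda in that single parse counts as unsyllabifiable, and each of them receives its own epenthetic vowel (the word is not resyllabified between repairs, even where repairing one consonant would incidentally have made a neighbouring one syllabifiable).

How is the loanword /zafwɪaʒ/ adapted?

The consonants /f/, /ʒ/ cannot be parsed into a legal (C)V(N) syllable (only a nasal (/m/, /n/, or /ŋ/) is licensed in coda position; onsets are limited to one consonant).
Inserting the epenthetic vowel yields /f/ → /fe/, /ʒ/ → /ʒe/.

zafewɪaʒe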